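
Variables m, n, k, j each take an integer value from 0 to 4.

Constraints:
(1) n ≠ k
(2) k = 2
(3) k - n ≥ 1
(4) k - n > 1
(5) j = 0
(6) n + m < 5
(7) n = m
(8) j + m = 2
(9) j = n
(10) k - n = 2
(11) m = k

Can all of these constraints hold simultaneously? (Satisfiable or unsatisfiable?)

Unsatisfiable

Constraint 5 fixes j = 0 and constraint 2 fixes k = 2. Constraints 7, 9, and 11 give j = n = m = k, so j = k. But 0 ≠ 2 — contradiction.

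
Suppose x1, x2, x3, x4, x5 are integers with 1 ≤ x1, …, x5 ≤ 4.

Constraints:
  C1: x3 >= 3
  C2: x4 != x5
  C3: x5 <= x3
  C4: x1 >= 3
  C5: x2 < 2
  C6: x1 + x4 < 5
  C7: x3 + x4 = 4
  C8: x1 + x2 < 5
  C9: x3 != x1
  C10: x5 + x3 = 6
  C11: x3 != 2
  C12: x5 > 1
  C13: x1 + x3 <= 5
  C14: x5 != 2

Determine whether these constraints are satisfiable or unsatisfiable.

From constraint 4: x1 ≥ 3. From constraint 1: x3 ≥ 3. Hence x1 + x3 ≥ 6. But constraint 13 requires x1 + x3 ≤ 5, and 5 < 6. Contradiction.

Unsatisfiable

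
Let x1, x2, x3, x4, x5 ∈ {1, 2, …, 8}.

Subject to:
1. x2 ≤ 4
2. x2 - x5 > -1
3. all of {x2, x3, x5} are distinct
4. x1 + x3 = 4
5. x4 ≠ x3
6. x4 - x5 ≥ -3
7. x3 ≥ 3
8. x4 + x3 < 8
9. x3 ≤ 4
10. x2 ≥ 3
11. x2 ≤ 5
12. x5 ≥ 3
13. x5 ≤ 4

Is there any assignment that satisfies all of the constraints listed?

Unsatisfiable

Constraints 1, 7, 9, 10, 12, and 13 confine each of x2, x3, x5 to the 2 values {3, 4}.
Constraint 3 requires all 3 of them to be distinct, but only 2 values are available — impossible by the pigeonhole principle.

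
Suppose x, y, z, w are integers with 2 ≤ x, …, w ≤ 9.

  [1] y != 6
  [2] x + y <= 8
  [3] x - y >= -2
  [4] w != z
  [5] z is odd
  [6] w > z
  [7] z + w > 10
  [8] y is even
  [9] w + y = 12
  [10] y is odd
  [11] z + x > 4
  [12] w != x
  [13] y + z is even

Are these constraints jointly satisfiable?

Unsatisfiable

Constraint 8 makes y even and constraint 5 makes z odd, so y + z must be odd. Constraint 13 says y + z is even — contradiction.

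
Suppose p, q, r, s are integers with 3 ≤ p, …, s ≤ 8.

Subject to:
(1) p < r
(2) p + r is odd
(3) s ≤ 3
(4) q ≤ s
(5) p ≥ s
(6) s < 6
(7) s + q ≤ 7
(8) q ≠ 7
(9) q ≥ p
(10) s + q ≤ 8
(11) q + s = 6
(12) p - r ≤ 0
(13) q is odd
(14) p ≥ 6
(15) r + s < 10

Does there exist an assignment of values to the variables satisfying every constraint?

Unsatisfiable

From constraints 9 and 14: q ≥ p and p ≥ 6, so q ≥ 6. From constraints 3 and 4: q ≤ s and s ≤ 3, so q ≤ 3. But 3 < 6, so no value of q works.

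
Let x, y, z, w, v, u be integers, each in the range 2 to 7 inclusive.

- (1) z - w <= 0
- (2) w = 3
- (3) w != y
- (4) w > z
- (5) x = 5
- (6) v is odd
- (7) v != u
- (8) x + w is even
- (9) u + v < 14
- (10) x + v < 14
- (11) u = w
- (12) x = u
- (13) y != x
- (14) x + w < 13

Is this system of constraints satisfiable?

Constraint 5 fixes x = 5 and constraint 2 fixes w = 3. Constraints 11 and 12 give x = u = w, so x = w. But 5 ≠ 3 — contradiction.

Unsatisfiable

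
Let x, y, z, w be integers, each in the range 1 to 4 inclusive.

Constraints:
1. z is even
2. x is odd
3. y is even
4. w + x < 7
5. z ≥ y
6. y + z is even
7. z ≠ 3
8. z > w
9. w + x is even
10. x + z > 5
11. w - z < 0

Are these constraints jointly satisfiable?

One satisfying assignment is x = 3, y = 4, z = 4, w = 3.
For the less obvious constraints — constraint 4: w + x = 6; constraint 10: x + z = 7 — and the others hold by inspection.

Satisfiable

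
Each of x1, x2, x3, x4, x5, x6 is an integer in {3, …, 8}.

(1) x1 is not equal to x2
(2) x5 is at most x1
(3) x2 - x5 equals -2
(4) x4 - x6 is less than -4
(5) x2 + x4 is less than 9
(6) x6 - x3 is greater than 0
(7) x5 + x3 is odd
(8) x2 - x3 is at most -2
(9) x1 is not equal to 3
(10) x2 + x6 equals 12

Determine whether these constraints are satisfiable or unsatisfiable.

Take x1 = 7, x2 = 4, x3 = 7, x4 = 3, x5 = 6, x6 = 8. Then constraint 3: x2 - x5 = -2; constraint 4: x4 - x6 = -5; constraint 5: x2 + x4 = 7, and every other listed constraint is also met.

Satisfiable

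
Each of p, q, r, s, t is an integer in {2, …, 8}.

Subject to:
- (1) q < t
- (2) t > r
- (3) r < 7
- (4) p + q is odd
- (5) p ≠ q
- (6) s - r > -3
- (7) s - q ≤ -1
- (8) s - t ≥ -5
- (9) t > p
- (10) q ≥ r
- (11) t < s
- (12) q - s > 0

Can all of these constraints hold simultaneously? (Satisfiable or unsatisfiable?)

Constraints 1, 11, and 12 give t < s, s < q, q < t. Chaining: t < s < q < t, which forces t < t — impossible.

Unsatisfiable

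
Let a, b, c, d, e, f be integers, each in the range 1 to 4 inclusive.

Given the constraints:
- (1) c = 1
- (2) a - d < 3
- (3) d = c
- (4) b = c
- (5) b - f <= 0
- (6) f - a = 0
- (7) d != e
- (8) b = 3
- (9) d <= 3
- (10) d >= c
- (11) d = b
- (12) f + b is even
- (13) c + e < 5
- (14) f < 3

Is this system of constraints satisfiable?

Unsatisfiable

Constraint 8 fixes b = 3 and constraint 1 fixes c = 1, but constraint 4 requires b = c. Since 3 ≠ 1, contradiction.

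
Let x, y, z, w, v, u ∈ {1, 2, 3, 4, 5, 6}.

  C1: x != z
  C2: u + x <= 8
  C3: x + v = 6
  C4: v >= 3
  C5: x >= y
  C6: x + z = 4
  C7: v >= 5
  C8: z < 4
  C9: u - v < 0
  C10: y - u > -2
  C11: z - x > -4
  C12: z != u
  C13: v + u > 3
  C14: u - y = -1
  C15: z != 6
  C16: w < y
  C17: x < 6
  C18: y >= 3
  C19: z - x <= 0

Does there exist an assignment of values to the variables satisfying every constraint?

From constraints 5 and 18: x ≥ y ≥ 3. From constraint 7: v ≥ 5. Hence x + v ≥ 8. But constraint 3 requires x + v = 6, and 6 < 8. Contradiction.

Unsatisfiable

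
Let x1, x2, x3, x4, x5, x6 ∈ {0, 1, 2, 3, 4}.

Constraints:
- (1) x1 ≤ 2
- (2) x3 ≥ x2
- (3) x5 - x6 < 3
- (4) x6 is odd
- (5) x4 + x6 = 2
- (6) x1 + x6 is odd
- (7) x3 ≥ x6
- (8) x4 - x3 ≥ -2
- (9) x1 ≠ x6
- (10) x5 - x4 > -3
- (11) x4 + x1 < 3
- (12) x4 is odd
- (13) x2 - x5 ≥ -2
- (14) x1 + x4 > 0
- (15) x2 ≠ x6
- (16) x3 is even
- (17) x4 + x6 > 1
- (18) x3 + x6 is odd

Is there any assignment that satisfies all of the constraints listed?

Satisfiable

Setting (x1, x2, x3, x4, x5, x6) = (0, 0, 2, 1, 1, 1) satisfies everything: constraint 3: x5 - x6 = 0; constraint 5: x4 + x6 = 2, and the others follow.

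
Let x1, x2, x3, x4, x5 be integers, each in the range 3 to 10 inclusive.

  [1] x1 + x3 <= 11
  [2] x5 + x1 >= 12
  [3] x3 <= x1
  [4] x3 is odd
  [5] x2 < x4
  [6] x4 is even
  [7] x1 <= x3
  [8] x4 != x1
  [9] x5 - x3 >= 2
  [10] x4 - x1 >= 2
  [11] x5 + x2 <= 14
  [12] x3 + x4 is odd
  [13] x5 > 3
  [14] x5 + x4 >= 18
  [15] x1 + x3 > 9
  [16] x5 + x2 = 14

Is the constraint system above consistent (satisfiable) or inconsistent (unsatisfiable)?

Satisfiable

The assignment x1 = 5, x2 = 6, x3 = 5, x4 = 10, x5 = 8 works:
  constraint 1 holds since x1 + x3 = 10.
  constraint 2 holds since x5 + x1 = 13.
  constraint 9 holds since x5 - x3 = 3.
The rest check out directly.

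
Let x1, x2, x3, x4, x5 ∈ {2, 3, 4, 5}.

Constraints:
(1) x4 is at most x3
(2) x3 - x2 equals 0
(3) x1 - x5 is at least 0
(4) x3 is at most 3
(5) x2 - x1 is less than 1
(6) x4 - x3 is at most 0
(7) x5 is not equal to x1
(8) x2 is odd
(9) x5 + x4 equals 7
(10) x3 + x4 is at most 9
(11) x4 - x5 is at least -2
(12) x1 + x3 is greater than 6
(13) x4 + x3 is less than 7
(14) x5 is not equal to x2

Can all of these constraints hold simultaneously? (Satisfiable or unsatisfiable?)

Satisfiable

Take x1 = 5, x2 = 3, x3 = 3, x4 = 3, x5 = 4. Then constraint 2: x3 - x2 = 0; constraint 3: x1 - x5 = 1, and every other listed constraint is also met.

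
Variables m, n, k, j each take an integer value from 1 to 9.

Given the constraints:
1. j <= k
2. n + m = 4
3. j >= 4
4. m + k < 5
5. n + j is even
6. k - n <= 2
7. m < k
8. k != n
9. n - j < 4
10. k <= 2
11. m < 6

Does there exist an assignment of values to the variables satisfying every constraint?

Unsatisfiable

From constraint 3: j ≥ 4. From constraints 1 and 10: j ≤ k and k ≤ 2, so j ≤ 2. But 2 < 4, so no value of j works.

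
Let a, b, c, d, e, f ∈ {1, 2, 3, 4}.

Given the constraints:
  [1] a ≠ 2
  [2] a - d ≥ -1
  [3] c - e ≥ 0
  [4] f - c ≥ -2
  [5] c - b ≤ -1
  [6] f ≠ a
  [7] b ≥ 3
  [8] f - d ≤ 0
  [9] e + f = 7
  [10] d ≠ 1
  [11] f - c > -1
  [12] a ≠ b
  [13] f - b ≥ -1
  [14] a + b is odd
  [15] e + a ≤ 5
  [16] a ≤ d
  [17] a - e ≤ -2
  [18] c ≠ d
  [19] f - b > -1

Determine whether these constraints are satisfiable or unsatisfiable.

Constraints 2, 3, 5, 8, 13, and 17 give b − c ≥ 1, c − e ≥ 0, e − a ≥ 2, a − d ≥ -1, d − f ≥ 0, f − b ≥ -1.
Adding all 6 inequalities: the left sides telescope to 0, and the right sides sum to 1 + 0 + 2 + (-1) + 0 + (-1) = 1. So 0 ≥ 1, which is false.

Unsatisfiable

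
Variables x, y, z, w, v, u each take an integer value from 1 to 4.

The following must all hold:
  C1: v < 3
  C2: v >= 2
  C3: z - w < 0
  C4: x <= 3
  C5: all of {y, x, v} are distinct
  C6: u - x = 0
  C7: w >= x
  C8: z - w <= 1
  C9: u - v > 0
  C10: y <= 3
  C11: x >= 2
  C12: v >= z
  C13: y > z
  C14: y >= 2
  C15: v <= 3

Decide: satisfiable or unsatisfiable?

Unsatisfiable

Constraints 2, 4, 10, 11, 14, and 15 confine each of y, x, v to the 2 values {2, 3}.
Constraint 5 requires all 3 of them to be distinct, but only 2 values are available — impossible by the pigeonhole principle.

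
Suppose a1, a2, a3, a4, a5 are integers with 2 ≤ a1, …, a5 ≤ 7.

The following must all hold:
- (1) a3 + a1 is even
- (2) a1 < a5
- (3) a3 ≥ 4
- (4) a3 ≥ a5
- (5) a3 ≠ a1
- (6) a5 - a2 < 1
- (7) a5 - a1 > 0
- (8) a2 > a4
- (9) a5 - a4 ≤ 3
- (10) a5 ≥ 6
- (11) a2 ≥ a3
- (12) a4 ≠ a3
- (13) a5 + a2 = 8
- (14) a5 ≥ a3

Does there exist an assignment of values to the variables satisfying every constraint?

Unsatisfiable

From constraint 10: a5 ≥ 6. From constraints 3 and 11: a2 ≥ a3 ≥ 4. Hence a5 + a2 ≥ 10. But constraint 13 requires a5 + a2 = 8, and 8 < 10. Contradiction.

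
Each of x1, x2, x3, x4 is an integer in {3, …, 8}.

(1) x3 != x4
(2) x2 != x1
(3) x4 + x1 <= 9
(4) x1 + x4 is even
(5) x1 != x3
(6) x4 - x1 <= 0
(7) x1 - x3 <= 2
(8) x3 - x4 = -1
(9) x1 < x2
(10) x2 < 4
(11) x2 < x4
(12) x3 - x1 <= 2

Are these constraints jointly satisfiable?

Unsatisfiable

Constraints 6, 9, and 11 give x1 < x2, x2 < x4, x4 ≤ x1. Chaining: x1 < x2 < x4 ≤ x1, which forces x1 < x1 — impossible.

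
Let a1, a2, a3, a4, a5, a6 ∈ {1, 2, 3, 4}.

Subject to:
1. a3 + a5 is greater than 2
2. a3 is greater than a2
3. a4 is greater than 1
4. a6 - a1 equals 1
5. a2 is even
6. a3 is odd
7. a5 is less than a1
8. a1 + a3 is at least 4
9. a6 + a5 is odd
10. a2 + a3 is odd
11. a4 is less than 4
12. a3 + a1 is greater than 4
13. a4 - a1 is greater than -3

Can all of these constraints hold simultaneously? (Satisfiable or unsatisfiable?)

Satisfiable

Setting (a1, a2, a3, a4, a5, a6) = (3, 2, 3, 2, 1, 4) satisfies everything: constraint 1: a3 + a5 = 4; constraint 4: a6 - a1 = 1, and the others follow.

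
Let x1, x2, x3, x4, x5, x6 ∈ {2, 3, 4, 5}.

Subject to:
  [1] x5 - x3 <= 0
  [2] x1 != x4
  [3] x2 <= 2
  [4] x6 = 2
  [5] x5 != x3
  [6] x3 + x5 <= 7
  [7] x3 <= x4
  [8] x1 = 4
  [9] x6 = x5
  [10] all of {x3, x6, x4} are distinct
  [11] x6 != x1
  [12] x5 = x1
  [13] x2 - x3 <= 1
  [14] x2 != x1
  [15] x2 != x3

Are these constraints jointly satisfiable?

Unsatisfiable

Constraint 4 fixes x6 = 2 and constraint 8 fixes x1 = 4. Constraints 9 and 12 give x6 = x5 = x1, so x6 = x1. But 2 ≠ 4 — contradiction.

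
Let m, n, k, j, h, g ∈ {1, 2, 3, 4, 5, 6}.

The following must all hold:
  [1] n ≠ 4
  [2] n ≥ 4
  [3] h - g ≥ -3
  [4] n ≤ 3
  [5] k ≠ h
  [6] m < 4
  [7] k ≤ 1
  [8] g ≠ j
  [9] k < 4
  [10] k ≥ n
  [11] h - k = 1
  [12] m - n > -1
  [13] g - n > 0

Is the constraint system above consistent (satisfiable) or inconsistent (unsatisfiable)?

From constraints 2 and 10: k ≥ n and n ≥ 4, so k ≥ 4. From constraint 9: k ≤ 3. But 3 < 4, so no value of k works.

Unsatisfiable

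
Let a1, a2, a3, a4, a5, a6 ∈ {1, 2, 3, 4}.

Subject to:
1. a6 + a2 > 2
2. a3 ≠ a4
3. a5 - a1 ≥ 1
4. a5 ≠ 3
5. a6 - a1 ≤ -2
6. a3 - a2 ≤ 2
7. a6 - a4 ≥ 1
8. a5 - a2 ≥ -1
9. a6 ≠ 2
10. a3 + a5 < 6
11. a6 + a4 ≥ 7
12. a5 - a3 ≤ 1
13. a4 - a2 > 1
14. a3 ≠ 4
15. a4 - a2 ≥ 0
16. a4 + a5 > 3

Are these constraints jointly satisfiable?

Unsatisfiable

Constraints 3, 5, 6, 7, 12, and 15 give a1 − a6 ≥ 2, a6 − a4 ≥ 1, a4 − a2 ≥ 0, a2 − a3 ≥ -2, a3 − a5 ≥ -1, a5 − a1 ≥ 1.
Adding all 6 inequalities: the left sides telescope to 0, and the right sides sum to 2 + 1 + 0 + (-2) + (-1) + 1 = 1. So 0 ≥ 1, which is false.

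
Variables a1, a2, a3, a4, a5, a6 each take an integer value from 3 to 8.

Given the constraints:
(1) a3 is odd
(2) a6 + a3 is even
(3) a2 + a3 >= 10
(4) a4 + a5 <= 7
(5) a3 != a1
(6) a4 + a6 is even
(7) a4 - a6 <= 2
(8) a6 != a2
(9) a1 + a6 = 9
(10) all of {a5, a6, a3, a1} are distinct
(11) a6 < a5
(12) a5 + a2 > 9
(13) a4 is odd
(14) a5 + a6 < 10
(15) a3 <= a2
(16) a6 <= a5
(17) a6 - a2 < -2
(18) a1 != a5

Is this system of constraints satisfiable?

Try a1 = 6, a2 = 8, a3 = 5, a4 = 3, a5 = 4, a6 = 3.
Check constraint 3: a2 + a3 = 13; constraint 4: a4 + a5 = 7; constraint 7: a4 - a6 = 0. The remaining constraints are straightforward to verify.

Satisfiable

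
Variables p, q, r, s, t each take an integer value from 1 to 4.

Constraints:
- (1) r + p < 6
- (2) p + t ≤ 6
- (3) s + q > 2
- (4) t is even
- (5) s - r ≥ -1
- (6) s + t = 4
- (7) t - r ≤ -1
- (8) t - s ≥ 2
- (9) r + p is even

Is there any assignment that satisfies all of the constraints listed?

Constraints 5, 7, and 8 give t − s ≥ 2, s − r ≥ -1, r − t ≥ 1.
Adding all 3 inequalities: the left sides telescope to 0, and the right sides sum to 2 + (-1) + 1 = 2. So 0 ≥ 2, which is false.

Unsatisfiable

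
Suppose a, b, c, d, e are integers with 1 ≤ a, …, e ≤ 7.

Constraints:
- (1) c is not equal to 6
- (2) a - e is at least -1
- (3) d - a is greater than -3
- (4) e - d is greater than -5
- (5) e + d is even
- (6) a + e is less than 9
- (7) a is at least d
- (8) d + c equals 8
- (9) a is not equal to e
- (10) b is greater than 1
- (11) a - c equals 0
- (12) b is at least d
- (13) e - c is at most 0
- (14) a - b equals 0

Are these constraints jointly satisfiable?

Satisfiable

Try a = 4, b = 4, c = 4, d = 4, e = 2.
Check constraint 2: a - e = 2; constraint 3: d - a = 0. The remaining constraints are straightforward to verify.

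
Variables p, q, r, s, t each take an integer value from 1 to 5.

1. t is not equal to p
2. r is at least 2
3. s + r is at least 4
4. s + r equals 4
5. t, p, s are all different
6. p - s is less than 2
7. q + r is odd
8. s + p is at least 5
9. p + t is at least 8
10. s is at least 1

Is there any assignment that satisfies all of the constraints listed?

Satisfiable

Take p = 3, q = 5, r = 2, s = 2, t = 5. Then constraint 3: s + r = 4; constraint 4: s + r = 4; constraint 6: p - s = 1, and every other listed constraint is also met.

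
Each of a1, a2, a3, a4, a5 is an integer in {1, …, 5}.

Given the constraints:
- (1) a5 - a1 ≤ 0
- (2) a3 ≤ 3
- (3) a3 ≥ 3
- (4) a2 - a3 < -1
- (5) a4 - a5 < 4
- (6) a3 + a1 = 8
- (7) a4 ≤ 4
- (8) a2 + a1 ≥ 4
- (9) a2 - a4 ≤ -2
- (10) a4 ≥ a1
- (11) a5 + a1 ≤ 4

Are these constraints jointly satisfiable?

Unsatisfiable

From constraint 2: a3 ≤ 3. From constraints 7 and 10: a1 ≤ a4 ≤ 4. Hence a3 + a1 ≤ 7. But constraint 6 requires a3 + a1 = 8, and 8 > 7. Contradiction.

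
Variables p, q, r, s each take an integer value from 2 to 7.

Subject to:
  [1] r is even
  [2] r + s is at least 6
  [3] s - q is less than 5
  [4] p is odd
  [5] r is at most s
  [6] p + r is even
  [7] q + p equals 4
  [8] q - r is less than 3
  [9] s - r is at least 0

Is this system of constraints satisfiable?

Unsatisfiable

Constraint 4 makes p odd and constraint 1 makes r even, so p + r must be odd. Constraint 6 says p + r is even — contradiction.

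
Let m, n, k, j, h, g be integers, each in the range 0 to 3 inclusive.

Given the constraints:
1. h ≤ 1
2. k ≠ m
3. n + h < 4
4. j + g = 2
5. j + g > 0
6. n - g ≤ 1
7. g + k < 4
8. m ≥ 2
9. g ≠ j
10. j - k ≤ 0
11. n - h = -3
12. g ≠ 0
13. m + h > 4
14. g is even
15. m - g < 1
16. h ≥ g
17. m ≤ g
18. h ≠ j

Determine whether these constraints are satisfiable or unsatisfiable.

From constraints 8 and 17: g ≥ m and m ≥ 2, so g ≥ 2. From constraints 1 and 16: g ≤ h and h ≤ 1, so g ≤ 1. But 1 < 2, so no value of g works.

Unsatisfiable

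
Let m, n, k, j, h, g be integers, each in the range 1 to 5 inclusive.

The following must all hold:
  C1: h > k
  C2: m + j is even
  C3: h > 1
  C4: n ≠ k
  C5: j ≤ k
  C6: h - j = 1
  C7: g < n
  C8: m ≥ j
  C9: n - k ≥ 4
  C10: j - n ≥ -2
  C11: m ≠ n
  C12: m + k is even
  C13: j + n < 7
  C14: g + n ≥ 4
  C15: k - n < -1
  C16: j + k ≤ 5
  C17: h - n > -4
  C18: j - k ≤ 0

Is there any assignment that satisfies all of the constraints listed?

Constraints 9, 10, and 18 give k − j ≥ 0, j − n ≥ -2, n − k ≥ 4.
Adding all 3 inequalities: the left sides telescope to 0, and the right sides sum to 0 + (-2) + 4 = 2. So 0 ≥ 2, which is false.

Unsatisfiable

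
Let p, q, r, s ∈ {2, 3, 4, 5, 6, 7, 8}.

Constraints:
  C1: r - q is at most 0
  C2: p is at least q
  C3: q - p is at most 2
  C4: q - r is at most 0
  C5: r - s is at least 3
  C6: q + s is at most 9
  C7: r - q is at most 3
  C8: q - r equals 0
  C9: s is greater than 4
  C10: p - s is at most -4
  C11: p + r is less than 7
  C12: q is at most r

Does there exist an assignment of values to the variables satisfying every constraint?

Unsatisfiable

Constraints 3, 5, 7, and 10 give s − p ≥ 4, p − q ≥ -2, q − r ≥ -3, r − s ≥ 3.
Adding all 4 inequalities: the left sides telescope to 0, and the right sides sum to 4 + (-2) + (-3) + 3 = 2. So 0 ≥ 2, which is false.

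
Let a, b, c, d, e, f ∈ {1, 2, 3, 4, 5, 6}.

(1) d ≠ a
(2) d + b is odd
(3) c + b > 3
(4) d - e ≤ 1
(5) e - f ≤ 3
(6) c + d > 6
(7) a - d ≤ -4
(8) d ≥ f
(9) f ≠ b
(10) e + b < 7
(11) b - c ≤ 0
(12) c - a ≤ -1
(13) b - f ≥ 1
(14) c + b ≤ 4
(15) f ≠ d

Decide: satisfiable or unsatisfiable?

Unsatisfiable

Constraints 4, 5, 7, 11, 12, and 13 give b − f ≥ 1, f − e ≥ -3, e − d ≥ -1, d − a ≥ 4, a − c ≥ 1, c − b ≥ 0.
Adding all 6 inequalities: the left sides telescope to 0, and the right sides sum to 1 + (-3) + (-1) + 4 + 1 + 0 = 2. So 0 ≥ 2, which is false.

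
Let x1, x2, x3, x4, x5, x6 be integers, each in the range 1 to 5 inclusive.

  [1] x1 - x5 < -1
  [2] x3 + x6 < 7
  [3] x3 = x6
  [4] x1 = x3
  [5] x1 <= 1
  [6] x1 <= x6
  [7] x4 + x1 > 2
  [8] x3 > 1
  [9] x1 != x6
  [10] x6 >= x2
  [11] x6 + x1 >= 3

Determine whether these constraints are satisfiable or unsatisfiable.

Unsatisfiable

From constraints 3 and 4, x1 = x3 = x6, so x1 = x6. But constraint 9 says x1 ≠ x6. Contradiction.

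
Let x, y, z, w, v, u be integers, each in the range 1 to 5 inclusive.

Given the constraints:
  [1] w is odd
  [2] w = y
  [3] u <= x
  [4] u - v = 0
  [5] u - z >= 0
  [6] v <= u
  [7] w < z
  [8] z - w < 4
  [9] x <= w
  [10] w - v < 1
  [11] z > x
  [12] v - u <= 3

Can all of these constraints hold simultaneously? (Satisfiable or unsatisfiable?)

Unsatisfiable

Constraints 3, 5, 7, and 9 give z ≤ u, u ≤ x, x ≤ w, w < z. Chaining: z ≤ u ≤ x ≤ w < z, which forces z < z — impossible.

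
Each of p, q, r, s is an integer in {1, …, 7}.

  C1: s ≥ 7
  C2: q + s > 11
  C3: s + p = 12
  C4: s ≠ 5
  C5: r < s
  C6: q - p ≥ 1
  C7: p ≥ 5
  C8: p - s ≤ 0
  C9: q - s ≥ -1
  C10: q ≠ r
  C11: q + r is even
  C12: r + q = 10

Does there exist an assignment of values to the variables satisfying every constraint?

Try p = 5, q = 7, r = 3, s = 7.
Check constraint 2: q + s = 14; constraint 3: s + p = 12. The remaining constraints are straightforward to verify.

Satisfiable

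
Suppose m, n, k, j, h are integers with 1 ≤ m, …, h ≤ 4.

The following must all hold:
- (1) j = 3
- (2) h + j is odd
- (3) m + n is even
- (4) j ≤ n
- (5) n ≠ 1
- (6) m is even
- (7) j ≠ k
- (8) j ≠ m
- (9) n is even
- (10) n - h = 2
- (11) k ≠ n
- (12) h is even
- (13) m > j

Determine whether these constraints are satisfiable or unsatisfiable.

Satisfiable

One satisfying assignment is m = 4, n = 4, k = 1, j = 3, h = 2.
For the less obvious constraints — constraint 2: h + j = 5 is odd; constraint 3: m + n = 8 is even; constraint 10: n - h = 2 — and the others hold by inspection.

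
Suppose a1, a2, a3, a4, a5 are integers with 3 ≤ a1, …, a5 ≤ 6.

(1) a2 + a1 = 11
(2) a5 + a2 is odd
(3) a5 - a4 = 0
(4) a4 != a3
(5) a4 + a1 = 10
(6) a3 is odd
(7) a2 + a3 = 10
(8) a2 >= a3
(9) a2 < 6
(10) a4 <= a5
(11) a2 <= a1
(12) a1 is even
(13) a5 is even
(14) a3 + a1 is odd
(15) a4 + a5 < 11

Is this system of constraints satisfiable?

Try a1 = 6, a2 = 5, a3 = 5, a4 = 4, a5 = 4.
Check constraint 1: a2 + a1 = 11; constraint 3: a5 - a4 = 0. The remaining constraints are straightforward to verify.

Satisfiable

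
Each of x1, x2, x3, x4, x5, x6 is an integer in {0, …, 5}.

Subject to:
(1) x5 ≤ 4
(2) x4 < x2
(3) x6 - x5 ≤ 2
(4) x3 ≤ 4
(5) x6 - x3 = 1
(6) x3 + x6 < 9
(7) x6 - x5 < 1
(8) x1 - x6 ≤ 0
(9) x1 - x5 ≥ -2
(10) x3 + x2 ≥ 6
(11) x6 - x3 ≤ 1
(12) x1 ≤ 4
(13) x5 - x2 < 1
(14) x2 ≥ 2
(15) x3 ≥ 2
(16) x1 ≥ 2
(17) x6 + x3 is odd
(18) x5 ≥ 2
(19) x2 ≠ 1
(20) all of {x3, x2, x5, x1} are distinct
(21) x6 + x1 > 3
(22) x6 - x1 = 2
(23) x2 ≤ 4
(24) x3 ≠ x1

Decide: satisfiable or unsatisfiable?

Constraints 1, 4, 12, 14, 15, 16, 18, and 23 confine each of x3, x2, x5, x1 to the 3 values {2, …, 4}.
Constraint 20 requires all 4 of them to be distinct, but only 3 values are available — impossible by the pigeonhole principle.

Unsatisfiable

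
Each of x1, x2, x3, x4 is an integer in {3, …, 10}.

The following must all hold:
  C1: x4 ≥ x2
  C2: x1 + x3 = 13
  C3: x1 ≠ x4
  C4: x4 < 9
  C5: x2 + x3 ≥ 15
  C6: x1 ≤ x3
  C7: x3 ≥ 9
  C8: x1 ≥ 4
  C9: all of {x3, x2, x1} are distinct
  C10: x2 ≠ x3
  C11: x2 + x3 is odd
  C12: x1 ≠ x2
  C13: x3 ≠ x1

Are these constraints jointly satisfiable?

Try x1 = 4, x2 = 8, x3 = 9, x4 = 8.
Check constraint 2: x1 + x3 = 13; constraint 5: x2 + x3 = 17. The remaining constraints are straightforward to verify.

Satisfiable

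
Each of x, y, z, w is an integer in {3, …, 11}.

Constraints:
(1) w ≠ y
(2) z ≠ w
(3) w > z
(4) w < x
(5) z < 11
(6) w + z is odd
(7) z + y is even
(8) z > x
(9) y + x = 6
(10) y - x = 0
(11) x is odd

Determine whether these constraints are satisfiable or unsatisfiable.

Constraints 3, 4, and 8 give x < z, z < w, w < x. Chaining: x < z < w < x, which forces x < x — impossible.

Unsatisfiable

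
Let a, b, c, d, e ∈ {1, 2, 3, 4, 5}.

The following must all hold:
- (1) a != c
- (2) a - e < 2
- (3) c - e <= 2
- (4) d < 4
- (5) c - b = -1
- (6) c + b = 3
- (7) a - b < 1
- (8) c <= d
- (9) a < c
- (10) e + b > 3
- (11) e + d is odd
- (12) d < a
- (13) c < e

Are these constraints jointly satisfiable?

Constraints 8, 9, and 12 give a < c, c ≤ d, d < a. Chaining: a < c ≤ d < a, which forces a < a — impossible.

Unsatisfiable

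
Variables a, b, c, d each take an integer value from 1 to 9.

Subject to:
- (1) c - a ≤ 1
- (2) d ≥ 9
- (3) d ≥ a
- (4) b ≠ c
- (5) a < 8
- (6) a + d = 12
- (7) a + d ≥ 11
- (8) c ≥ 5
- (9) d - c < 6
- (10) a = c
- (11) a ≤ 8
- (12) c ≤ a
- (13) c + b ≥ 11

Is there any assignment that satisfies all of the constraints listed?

Unsatisfiable

From constraints 8 and 12: a ≥ c ≥ 5. From constraint 2: d ≥ 9. Hence a + d ≥ 14. But constraint 6 requires a + d = 12, and 12 < 14. Contradiction.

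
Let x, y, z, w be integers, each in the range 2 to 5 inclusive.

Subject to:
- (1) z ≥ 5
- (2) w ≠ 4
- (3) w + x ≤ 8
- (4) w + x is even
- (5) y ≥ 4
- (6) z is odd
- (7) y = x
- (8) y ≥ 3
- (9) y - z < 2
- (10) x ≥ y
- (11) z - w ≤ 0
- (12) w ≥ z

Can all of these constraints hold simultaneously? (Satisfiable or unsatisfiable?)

From constraints 1 and 12: w ≥ z ≥ 5. From constraints 5 and 10: x ≥ y ≥ 4. Hence w + x ≥ 9. But constraint 3 requires w + x ≤ 8, and 8 < 9. Contradiction.

Unsatisfiable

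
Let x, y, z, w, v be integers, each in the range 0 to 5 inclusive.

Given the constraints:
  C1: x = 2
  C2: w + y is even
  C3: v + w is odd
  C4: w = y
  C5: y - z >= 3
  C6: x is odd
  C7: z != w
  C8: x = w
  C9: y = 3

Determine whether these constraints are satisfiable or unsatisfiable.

Unsatisfiable

Constraint 1 fixes x = 2 and constraint 9 fixes y = 3. Constraints 4 and 8 give x = w = y, so x = y. But 2 ≠ 3 — contradiction.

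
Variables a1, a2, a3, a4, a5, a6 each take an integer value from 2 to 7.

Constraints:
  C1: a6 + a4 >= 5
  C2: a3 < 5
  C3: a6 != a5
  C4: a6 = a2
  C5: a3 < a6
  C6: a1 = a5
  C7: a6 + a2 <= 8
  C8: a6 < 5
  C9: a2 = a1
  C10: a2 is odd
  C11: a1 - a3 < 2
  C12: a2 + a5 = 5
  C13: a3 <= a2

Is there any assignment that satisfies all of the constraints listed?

From constraints 4, 6, and 9, a6 = a2 = a1 = a5, so a6 = a5. But constraint 3 says a6 ≠ a5. Contradiction.

Unsatisfiable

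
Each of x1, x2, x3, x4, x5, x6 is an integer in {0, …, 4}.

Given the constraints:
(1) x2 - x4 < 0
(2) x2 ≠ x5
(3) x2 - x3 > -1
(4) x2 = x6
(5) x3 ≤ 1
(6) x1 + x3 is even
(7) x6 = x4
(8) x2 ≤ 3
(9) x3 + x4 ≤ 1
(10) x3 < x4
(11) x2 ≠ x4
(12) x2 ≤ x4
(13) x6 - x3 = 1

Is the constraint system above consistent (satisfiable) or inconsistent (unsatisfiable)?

From constraints 4 and 7, x2 = x6 = x4, so x2 = x4. But constraint 11 says x2 ≠ x4. Contradiction.

Unsatisfiable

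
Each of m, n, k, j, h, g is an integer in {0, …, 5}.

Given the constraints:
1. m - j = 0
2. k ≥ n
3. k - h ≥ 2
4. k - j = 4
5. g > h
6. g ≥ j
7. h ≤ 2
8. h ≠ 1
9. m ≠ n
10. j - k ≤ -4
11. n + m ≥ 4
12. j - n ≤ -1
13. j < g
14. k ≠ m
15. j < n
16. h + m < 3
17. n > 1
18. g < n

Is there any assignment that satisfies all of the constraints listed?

Setting (m, n, k, j, h, g) = (0, 4, 4, 0, 0, 2) satisfies everything: constraint 1: m - j = 0; constraint 3: k - h = 4, and the others follow.

Satisfiable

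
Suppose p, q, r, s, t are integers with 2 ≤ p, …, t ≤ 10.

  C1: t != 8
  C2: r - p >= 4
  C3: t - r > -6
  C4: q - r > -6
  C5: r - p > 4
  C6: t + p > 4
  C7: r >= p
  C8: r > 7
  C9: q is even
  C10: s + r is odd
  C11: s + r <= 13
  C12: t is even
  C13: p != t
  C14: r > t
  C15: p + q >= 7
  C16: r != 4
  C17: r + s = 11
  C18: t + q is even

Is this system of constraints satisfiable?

Satisfiable

Setting (p, q, r, s, t) = (2, 6, 9, 2, 4) satisfies everything: constraint 2: r - p = 7; constraint 3: t - r = -5; constraint 4: q - r = -3, and the others follow.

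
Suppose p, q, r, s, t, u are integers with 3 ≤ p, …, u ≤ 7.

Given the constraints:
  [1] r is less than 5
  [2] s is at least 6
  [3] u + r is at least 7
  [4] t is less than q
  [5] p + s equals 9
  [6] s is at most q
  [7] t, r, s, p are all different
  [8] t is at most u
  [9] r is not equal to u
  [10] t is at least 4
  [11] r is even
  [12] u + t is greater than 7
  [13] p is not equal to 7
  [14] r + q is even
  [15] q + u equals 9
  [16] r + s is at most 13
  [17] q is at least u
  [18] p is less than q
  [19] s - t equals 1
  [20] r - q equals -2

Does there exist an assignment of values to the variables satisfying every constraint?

From constraints 2 and 6: q ≥ s ≥ 6. From constraints 8 and 10: u ≥ t ≥ 4. Hence q + u ≥ 10. But constraint 15 requires q + u = 9, and 9 < 10. Contradiction.

Unsatisfiable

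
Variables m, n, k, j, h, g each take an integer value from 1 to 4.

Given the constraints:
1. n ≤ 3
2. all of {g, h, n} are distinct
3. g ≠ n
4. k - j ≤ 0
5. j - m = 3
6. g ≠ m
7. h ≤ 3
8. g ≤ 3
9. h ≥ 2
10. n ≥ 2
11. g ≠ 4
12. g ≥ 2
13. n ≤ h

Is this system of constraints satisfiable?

Constraints 1, 7, 8, 9, 10, and 12 confine each of g, h, n to the 2 values {2, 3}.
Constraint 2 requires all 3 of them to be distinct, but only 2 values are available — impossible by the pigeonhole principle.

Unsatisfiable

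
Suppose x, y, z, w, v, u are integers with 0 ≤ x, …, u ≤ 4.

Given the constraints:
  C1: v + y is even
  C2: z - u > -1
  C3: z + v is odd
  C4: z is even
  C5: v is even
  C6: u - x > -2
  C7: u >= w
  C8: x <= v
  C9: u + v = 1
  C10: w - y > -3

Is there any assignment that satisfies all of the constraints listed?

Constraint 4 makes z even and constraint 5 makes v even, so z + v must be even. Constraint 3 says z + v is odd — contradiction.

Unsatisfiable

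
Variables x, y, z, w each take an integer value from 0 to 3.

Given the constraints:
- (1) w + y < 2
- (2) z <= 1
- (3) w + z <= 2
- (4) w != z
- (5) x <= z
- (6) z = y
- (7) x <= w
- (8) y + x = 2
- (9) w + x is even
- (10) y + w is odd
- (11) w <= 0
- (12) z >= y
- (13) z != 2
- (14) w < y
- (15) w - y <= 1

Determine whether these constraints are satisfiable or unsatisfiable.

From constraints 2 and 12: y ≤ z ≤ 1. From constraints 7 and 11: x ≤ w ≤ 0. Hence y + x ≤ 1. But constraint 8 requires y + x = 2, and 2 > 1. Contradiction.

Unsatisfiable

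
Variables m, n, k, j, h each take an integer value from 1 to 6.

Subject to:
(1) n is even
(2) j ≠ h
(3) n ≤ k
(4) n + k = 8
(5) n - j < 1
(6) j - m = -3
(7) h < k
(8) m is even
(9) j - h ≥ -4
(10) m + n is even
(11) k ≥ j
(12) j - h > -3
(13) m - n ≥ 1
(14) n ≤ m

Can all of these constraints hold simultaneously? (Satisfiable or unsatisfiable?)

Satisfiable

Try m = 6, n = 2, k = 6, j = 3, h = 4.
Check constraint 4: n + k = 8; constraint 5: n - j = -1; constraint 6: j - m = -3. The remaining constraints are straightforward to verify.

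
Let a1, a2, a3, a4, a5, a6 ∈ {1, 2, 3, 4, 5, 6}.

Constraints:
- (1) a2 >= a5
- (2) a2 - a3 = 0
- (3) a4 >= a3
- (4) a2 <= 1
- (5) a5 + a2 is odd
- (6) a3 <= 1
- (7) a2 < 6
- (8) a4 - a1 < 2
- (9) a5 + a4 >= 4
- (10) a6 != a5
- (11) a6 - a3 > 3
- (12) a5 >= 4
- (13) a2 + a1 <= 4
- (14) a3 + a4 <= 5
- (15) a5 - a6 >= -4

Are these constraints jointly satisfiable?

From constraint 12: a5 ≥ 4. From constraints 1 and 4: a5 ≤ a2 and a2 ≤ 1, so a5 ≤ 1. But 1 < 4, so no value of a5 works.

Unsatisfiable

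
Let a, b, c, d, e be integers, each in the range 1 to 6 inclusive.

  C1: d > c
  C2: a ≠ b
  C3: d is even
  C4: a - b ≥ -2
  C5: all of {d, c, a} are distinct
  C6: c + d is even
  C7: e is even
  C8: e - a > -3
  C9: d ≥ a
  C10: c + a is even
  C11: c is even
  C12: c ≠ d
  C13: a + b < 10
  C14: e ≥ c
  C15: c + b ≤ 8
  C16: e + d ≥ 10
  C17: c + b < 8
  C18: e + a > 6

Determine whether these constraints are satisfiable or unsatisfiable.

One satisfying assignment is a = 4, b = 5, c = 2, d = 6, e = 4.
For the less obvious constraints — constraint 4: a - b = -1; constraint 8: e - a = 0; constraint 13: a + b = 9 — and the others hold by inspection.

Satisfiable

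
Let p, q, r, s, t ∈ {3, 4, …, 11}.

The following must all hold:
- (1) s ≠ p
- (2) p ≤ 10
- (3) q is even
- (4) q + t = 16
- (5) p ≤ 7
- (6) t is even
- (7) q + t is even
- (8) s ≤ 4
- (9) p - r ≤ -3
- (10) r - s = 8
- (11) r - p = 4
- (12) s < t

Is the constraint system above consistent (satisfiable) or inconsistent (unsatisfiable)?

Satisfiable

The assignment p = 7, q = 6, r = 11, s = 3, t = 10 works:
  constraint 4 holds since q + t = 16.
  constraint 9 holds since p - r = -4.
The rest check out directly.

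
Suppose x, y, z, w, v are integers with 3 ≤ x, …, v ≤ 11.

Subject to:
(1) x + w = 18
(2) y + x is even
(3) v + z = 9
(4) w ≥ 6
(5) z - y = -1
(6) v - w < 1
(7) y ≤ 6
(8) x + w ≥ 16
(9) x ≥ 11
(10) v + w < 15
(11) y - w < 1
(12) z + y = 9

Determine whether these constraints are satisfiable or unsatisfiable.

Satisfiable

Take x = 11, y = 5, z = 4, w = 7, v = 5. Then constraint 1: x + w = 18; constraint 3: v + z = 9, and every other listed constraint is also met.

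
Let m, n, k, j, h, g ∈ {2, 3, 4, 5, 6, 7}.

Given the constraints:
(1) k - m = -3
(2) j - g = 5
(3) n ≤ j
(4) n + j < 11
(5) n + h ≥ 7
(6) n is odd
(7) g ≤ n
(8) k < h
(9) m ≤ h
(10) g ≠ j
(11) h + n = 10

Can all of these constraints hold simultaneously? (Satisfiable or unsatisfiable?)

Satisfiable

Take m = 6, n = 3, k = 3, j = 7, h = 7, g = 2. Then constraint 1: k - m = -3; constraint 2: j - g = 5; constraint 4: n + j = 10, and every other listed constraint is also met.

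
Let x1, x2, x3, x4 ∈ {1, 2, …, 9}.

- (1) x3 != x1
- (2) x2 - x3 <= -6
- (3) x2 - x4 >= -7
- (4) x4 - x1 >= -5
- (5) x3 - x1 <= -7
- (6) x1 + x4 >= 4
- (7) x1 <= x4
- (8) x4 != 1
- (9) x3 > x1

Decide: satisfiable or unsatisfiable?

Constraints 2, 3, 4, and 5 give x4 − x1 ≥ -5, x1 − x3 ≥ 7, x3 − x2 ≥ 6, x2 − x4 ≥ -7.
Adding all 4 inequalities: the left sides telescope to 0, and the right sides sum to (-5) + 7 + 6 + (-7) = 1. So 0 ≥ 1, which is false.

Unsatisfiable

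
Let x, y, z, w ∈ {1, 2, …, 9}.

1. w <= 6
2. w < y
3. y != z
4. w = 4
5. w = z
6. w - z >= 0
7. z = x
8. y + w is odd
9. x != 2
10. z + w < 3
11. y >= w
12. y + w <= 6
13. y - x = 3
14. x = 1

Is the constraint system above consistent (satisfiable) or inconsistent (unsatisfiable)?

Unsatisfiable

Constraint 4 fixes w = 4 and constraint 14 fixes x = 1. Constraints 5 and 7 give w = z = x, so w = x. But 4 ≠ 1 — contradiction.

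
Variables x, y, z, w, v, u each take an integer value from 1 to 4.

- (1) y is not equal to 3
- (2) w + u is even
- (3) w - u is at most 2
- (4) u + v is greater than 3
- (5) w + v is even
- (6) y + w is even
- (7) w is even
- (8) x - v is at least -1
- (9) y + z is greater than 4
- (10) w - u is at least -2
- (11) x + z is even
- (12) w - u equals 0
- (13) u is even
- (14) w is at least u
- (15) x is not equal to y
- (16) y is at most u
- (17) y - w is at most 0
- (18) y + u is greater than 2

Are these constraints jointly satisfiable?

Satisfiable

Try x = 1, y = 2, z = 3, w = 2, v = 2, u = 2.
Check constraint 3: w - u = 0; constraint 4: u + v = 4. The remaining constraints are straightforward to verify.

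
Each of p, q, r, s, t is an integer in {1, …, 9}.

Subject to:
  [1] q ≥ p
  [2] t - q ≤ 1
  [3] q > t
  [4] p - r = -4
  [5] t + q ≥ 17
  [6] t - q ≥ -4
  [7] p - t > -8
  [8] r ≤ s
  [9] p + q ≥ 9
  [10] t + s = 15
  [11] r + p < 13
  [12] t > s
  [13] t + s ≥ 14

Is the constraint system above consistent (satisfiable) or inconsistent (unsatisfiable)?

One satisfying assignment is p = 3, q = 9, r = 7, s = 7, t = 8.
For the less obvious constraints — constraint 2: t - q = -1; constraint 4: p - r = -4; constraint 5: t + q = 17 — and the others hold by inspection.

Satisfiable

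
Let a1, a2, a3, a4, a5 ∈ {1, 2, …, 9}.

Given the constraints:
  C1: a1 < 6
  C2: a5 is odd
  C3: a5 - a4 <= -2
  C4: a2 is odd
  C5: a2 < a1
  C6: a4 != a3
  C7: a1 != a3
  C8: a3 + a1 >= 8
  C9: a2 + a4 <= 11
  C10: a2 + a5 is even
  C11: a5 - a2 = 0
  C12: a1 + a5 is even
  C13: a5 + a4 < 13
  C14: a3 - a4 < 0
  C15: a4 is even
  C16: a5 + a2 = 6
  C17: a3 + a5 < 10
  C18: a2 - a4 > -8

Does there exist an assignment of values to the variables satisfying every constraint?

Satisfiable

Setting (a1, a2, a3, a4, a5) = (5, 3, 6, 8, 3) satisfies everything: constraint 3: a5 - a4 = -5; constraint 8: a3 + a1 = 11, and the others follow.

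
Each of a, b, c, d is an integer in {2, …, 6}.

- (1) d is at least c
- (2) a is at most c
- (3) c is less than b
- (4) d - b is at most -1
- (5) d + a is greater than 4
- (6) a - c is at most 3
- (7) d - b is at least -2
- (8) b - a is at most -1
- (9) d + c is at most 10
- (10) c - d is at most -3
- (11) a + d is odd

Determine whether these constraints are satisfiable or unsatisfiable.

Unsatisfiable

Constraints 4, 6, 8, and 10 give b − d ≥ 1, d − c ≥ 3, c − a ≥ -3, a − b ≥ 1.
Adding all 4 inequalities: the left sides telescope to 0, and the right sides sum to 1 + 3 + (-3) + 1 = 2. So 0 ≥ 2, which is false.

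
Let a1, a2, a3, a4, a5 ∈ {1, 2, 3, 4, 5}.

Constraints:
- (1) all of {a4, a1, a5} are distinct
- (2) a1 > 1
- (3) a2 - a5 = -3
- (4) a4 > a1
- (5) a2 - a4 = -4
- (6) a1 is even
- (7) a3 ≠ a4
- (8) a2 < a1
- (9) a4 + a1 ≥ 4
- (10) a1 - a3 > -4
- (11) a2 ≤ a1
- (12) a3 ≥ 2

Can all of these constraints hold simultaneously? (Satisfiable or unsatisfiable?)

Satisfiable

The assignment a1 = 2, a2 = 1, a3 = 4, a4 = 5, a5 = 4 works:
  constraint 3 holds since a2 - a5 = -3.
  constraint 5 holds since a2 - a4 = -4.
  constraint 9 holds since a4 + a1 = 7.
The rest check out directly.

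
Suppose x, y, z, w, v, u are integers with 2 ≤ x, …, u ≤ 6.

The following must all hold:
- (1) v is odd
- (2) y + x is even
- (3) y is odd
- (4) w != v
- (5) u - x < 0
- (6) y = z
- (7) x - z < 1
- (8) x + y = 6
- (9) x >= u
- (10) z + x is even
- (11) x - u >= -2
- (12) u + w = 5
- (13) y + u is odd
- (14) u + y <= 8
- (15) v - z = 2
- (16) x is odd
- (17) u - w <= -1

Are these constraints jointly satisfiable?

Satisfiable

Try x = 3, y = 3, z = 3, w = 3, v = 5, u = 2.
Check constraint 5: u - x = -1; constraint 7: x - z = 0; constraint 8: x + y = 6. The remaining constraints are straightforward to verify.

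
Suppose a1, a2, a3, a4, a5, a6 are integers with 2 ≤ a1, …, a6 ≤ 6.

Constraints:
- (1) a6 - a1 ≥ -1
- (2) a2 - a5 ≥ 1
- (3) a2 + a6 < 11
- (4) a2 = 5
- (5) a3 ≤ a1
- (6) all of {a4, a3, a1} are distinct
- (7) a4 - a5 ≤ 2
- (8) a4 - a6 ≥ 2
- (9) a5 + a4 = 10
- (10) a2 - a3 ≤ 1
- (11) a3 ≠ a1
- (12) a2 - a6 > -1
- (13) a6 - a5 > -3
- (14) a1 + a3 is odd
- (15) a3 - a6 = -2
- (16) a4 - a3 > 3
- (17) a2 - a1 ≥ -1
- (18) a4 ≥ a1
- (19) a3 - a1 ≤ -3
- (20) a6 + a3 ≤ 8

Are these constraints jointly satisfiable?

Constraints 1, 2, 7, 8, 10, and 19 give a3 − a2 ≥ -1, a2 − a5 ≥ 1, a5 − a4 ≥ -2, a4 − a6 ≥ 2, a6 − a1 ≥ -1, a1 − a3 ≥ 3.
Adding all 6 inequalities: the left sides telescope to 0, and the right sides sum to (-1) + 1 + (-2) + 2 + (-1) + 3 = 2. So 0 ≥ 2, which is false.

Unsatisfiable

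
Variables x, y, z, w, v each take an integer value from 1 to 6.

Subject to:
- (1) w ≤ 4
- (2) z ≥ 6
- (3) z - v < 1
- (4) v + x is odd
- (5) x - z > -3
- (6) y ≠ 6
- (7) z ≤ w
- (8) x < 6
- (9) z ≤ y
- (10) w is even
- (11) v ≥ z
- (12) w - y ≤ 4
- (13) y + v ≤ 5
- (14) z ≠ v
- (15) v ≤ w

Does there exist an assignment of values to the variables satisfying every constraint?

From constraints 2 and 11: v ≥ z and z ≥ 6, so v ≥ 6. From constraints 1 and 15: v ≤ w and w ≤ 4, so v ≤ 4. But 4 < 6, so no value of v works.

Unsatisfiable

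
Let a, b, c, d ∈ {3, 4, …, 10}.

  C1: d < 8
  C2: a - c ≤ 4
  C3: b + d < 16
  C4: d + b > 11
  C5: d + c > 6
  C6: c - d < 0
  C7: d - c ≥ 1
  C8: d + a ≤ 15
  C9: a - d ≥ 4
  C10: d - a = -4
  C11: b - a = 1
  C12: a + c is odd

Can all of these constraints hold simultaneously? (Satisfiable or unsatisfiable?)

Unsatisfiable

Constraints 2, 7, and 9 give c − a ≥ -4, a − d ≥ 4, d − c ≥ 1.
Adding all 3 inequalities: the left sides telescope to 0, and the right sides sum to (-4) + 4 + 1 = 1. So 0 ≥ 1, which is false.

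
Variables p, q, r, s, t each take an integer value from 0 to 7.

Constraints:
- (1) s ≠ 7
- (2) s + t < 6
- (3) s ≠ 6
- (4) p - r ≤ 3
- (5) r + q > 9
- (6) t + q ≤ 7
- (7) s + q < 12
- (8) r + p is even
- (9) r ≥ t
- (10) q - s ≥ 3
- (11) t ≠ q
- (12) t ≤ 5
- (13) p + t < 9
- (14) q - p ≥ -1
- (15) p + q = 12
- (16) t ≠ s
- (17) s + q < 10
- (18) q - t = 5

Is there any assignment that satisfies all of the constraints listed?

Satisfiable

One satisfying assignment is p = 6, q = 6, r = 6, s = 3, t = 1.
For the less obvious constraints — constraint 2: s + t = 4; constraint 4: p - r = 0; constraint 5: r + q = 12 — and the others hold by inspection.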